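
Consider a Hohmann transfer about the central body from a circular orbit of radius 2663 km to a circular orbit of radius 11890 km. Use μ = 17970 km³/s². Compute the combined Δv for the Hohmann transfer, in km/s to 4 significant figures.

Δv = 1.209 km/s

Transfer-ellipse semi-major axis a_t = (r₁ + r₂)/2 = (2663 + 11890)/2 = 7276.5 km.
Circular speed at r₁: v₁ = √(μ/r₁) = √(17970/2663) = 2.5977 km/s.
Transfer-orbit speed at r₁ (v² = μ(2/r − 1/a)): v_p = √[μ(2/r₁ − 1/a_t)] = 3.3206 km/s.
First burn Δv₁ = |v_p − v₁| = 0.7229 km/s.
At r₂, v₂ = √(μ/r₂) = 1.2294 km/s.
Transfer-orbit speed at r₂: v_a = √[μ(2/r₂ − 1/a_t)] = 0.74372 km/s.
Second burn Δv₂ = |v₂ − v_a| = 0.4857 km/s.
Total Δv = Δv₁ + Δv₂ = 1.209 km/s.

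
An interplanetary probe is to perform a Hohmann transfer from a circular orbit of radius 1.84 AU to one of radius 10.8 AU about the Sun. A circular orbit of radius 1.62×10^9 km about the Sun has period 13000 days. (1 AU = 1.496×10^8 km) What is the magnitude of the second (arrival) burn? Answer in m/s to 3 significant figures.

Δv₂ = 4180 m/s

From Kepler's third law T² = 4π²r³/μ at r = 1.62×10^9 km, T = 13000 days = 13000 × 86400 s = 1.1232×10^9 s: μ = 4π²r³/T² = 1.33043×10^11 km³/s².
In km: r₁ = 1.84 × 1.496×10^8 = 2.75264×10^8 km; r₂ = 10.8 × 1.496×10^8 = 1.61568×10^9 km.
The Hohmann ellipse has a_t = (r₁ + r₂)/2 = 9.45472×10^8 km.
Circular speed at r = 1.61568×10^9 km: v_c = √(μ/r) = 9.074 km/s.
Vis-viva on the transfer ellipse at r = 1.61568×10^9 km gives v_t = √[μ(2/r − 1/a_t)] = 4.896 km/s.
Δv₂ = |v_t − v_c| = |4.896 − 9.074| = 4.178 km/s.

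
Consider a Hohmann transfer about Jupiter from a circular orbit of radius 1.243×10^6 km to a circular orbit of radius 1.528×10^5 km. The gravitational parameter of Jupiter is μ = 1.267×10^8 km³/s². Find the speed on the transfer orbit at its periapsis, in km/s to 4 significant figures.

Semi-major axis of the transfer orbit: a_t = (1.243×10^6 + 1.528×10^5)/2 = 6.979×10^5 km.
The periapsis of the transfer ellipse is at r = 1.528×10^5 km.
From the vis-viva equation, v = √[μ(2/r − 1/a_t)] = 38.43 km/s.

v = 38.43 km/s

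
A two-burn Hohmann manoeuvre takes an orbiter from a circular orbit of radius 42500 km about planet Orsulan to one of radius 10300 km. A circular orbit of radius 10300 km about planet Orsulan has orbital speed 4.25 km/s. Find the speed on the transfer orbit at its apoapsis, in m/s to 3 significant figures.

From the circular-orbit relation v² = μ/r at r = 10300 km: μ = v²r = (4.25)² × 10300 = 1.86044×10^5 km³/s².
The Hohmann ellipse has a_t = (r₁ + r₂)/2 = 26400 km.
The apoapsis of the transfer ellipse is at r = 42500 km.
Vis-viva: v = √[μ(2/r − 1/a_t)] = √[1.86044×10^5 × (2/42500 − 1/26400)] = 1.307 km/s.

v = 1310 m/s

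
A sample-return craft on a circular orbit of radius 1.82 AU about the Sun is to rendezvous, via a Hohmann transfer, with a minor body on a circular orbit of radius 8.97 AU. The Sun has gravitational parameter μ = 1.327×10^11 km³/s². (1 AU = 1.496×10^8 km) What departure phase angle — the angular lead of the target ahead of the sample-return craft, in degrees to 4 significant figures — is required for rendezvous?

In km: r₁ = 1.82 × 1.496×10^8 = 2.72272×10^8 km; r₂ = 8.97 × 1.496×10^8 = 1.341912×10^9 km.
Transfer-ellipse semi-major axis a_t = (r₁ + r₂)/2 = (2.72272×10^8 + 1.341912×10^9)/2 = 8.07092×10^8 km.
The half-period of the transfer ellipse is t = π√(a_t³/μ) = 1.9774×10^8 s.
Target angular speed ω₂ = √(μ/r₂³) = 7.4105×10^-9 rad/s.
Angle swept by the target during transfer: ω₂·t = 1.4654 rad = 83.96°.
The sample-return craft traverses 180° on the transfer ellipse, so the target must lead by 180° − 83.96° = 96.04°.

φ = 96.04°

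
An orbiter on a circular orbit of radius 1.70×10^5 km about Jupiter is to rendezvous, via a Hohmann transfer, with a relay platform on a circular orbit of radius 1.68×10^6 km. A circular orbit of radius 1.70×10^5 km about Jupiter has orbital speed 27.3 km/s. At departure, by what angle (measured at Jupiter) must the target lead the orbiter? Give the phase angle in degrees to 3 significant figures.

φ = 106°

From the circular-orbit relation v² = μ/r at r = 1.70×10^5 km: μ = v²r = (27.3)² × 1.70×10^5 = 1.26699×10^8 km³/s².
Transfer-ellipse semi-major axis a_t = (r₁ + r₂)/2 = (1.700×10^5 + 1.680×10^6)/2 = 9.250×10^5 km.
Transfer time t = π√(a_t³/μ) = 2.483×10^5 s.
Target angular speed ω₂ = √(μ/r₂³) = 5.169×10^-6 rad/s.
Angle swept by the target during transfer: ω₂·t = 1.2835 rad = 73.54°.
The orbiter traverses 180° on the transfer ellipse, so the target must lead by 180° − 73.54° = 106°.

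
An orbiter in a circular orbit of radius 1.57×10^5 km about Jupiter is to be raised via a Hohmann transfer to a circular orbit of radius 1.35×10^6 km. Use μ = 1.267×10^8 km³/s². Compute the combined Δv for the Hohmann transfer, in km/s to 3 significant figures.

Δv = 14.9 km/s

The Hohmann ellipse has a_t = (r₁ + r₂)/2 = 7.535×10^5 km.
At r₁ the circular-orbit speed is v₁ = √(μ/r₁) = 28.408 km/s.
Transfer-orbit speed at r₁ (vis-viva): v_p = √[μ(2/r₁ − 1/a_t)] = 38.025 km/s.
First burn Δv₁ = |v_p − v₁| = 9.617 km/s.
Circular speed at r₂: v₂ = √(μ/r₂) = 9.688 km/s.
Transfer-orbit speed at r₂: v_a = √[μ(2/r₂ − 1/a_t)] = 4.422 km/s.
Second burn Δv₂ = |v₂ − v_a| = 5.266 km/s.
Total Δv = Δv₁ + Δv₂ = 14.88 km/s.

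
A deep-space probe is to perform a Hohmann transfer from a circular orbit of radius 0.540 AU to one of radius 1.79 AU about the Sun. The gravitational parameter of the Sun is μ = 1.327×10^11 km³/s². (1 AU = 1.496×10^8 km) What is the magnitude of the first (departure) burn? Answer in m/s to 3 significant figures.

In km: r₁ = 0.540 × 1.496×10^8 = 8.0784×10^7 km; r₂ = 1.79 × 1.496×10^8 = 2.67784×10^8 km.
The Hohmann ellipse has a_t = (r₁ + r₂)/2 = 1.74284×10^8 km.
On the circular orbit at r = 8.0784×10^7 km, v_c = √(μ/r) = 40.5296 km/s.
Vis-viva on the transfer ellipse at r = 8.0784×10^7 km gives v_t = √[μ(2/r − 1/a_t)] = 50.2385 km/s.
Δv₁ = |v_t − v_c| = |50.2385 − 40.5296| = 9.709 km/s.

Δv₁ = 9710 m/s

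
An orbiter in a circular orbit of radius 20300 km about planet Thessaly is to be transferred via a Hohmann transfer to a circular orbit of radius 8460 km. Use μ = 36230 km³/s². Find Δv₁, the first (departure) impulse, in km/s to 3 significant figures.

Δv₁ = 0.311 km/s

Transfer-ellipse semi-major axis a_t = (r₁ + r₂)/2 = (20300 + 8460)/2 = 14380 km.
On the circular orbit at r = 20300 km, v_c = √(μ/r) = 1.3359 km/s.
Vis-viva on the transfer ellipse at r = 20300 km gives v_t = √[μ(2/r − 1/a_t)] = 1.0247 km/s.
Δv₁ = |v_t − v_c| = |1.0247 − 1.3359| = 0.3112 km/s.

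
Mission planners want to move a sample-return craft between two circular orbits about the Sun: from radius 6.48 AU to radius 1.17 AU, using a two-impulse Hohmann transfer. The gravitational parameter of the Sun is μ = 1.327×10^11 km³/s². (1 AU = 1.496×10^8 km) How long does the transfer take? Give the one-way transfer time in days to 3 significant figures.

t = 1370 days

In km: r₁ = 6.48 × 1.496×10^8 = 9.69408×10^8 km; r₂ = 1.17 × 1.496×10^8 = 1.75032×10^8 km.
Semi-major axis of the transfer orbit: a_t = (9.69408×10^8 + 1.75032×10^8)/2 = 5.7222×10^8 km.
Transfer time t = π√(a_t³/μ) = π√((5.7222×10^8)³ / 1.327×10^11) = 1.180×10^8 s.
Converting: 1.180×10^8 s ÷ 86400 s/day = 1370 days.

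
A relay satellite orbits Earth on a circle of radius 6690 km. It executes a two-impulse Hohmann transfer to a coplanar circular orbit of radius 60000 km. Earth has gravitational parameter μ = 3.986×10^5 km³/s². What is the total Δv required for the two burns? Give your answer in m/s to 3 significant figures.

Transfer-ellipse semi-major axis a_t = (r₁ + r₂)/2 = (6690 + 60000)/2 = 33345 km.
Circular speed at r₁: v₁ = √(μ/r₁) = √(3.986×10^5/6690) = 7.7189 km/s.
Transfer-orbit speed at r₁ (v² = μ(2/r − 1/a)): v_p = √[μ(2/r₁ − 1/a_t)] = 10.354 km/s.
First burn Δv₁ = |v_p − v₁| = 2.635 km/s.
Circular speed at r₂: v₂ = √(μ/r₂) = 2.577 km/s.
Transfer-orbit speed at r₂: v_a = √[μ(2/r₂ − 1/a_t)] = 1.154 km/s.
Second burn Δv₂ = |v₂ − v_a| = 1.423 km/s.
Δv = Δv₁ + Δv₂ = 2.635 + 1.423 = 4.058 km/s.

Δv = 4060 m/s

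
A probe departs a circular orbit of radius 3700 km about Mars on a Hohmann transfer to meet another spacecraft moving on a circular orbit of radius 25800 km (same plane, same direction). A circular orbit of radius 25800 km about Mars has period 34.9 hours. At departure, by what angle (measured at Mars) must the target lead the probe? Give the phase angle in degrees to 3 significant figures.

φ = 102°

From Kepler's third law T² = 4π²r³/μ at r = 25800 km, T = 34.9 hours = 34.9 × 3600 s = 1.2564×10^5 s: μ = 4π²r³/T² = 42950.0 km³/s².
The Hohmann ellipse has a_t = (r₁ + r₂)/2 = 14750 km.
The half-period of the transfer ellipse is t = π√(a_t³/μ) = 27160 s.
Target angular speed ω₂ = √(μ/r₂³) = 5.001×10^-5 rad/s.
Angle swept by the target during transfer: ω₂·t = 1.358 rad = 77.81°.
Arrival is 180° from departure on the ellipse, so φ = 180° − 77.81° = 102°.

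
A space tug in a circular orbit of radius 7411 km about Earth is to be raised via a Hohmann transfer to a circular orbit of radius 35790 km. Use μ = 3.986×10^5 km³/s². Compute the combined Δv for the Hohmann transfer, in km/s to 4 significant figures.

Δv = 3.489 km/s

The Hohmann ellipse has a_t = (r₁ + r₂)/2 = 21600.5 km.
Circular speed at r₁: v₁ = √(μ/r₁) = √(3.986×10^5/7411) = 7.33382 km/s.
On the transfer ellipse at r₁, v² = μ(2/r − 1/a) gives v_p = √[μ(2/r₁ − 1/a_t)] = 9.44016 km/s.
First burn Δv₁ = |v_p − v₁| = 2.1063 km/s.
At r₂, v₂ = √(μ/r₂) = 3.33724 km/s.
Transfer-orbit speed at r₂: v_a = √[μ(2/r₂ − 1/a_t)] = 1.95476 km/s.
Second burn Δv₂ = |v₂ − v_a| = 1.3825 km/s.
Total Δv = Δv₁ + Δv₂ = 3.489 km/s.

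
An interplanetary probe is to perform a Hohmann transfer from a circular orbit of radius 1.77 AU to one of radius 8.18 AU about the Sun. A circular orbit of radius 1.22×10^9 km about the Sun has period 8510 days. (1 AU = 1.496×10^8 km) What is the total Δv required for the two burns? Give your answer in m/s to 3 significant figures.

Δv = 10500 m/s

From Kepler's third law T² = 4π²r³/μ at r = 1.22×10^9 km, T = 8510 days = 8510 × 86400 s = 7.35264×10^8 s: μ = 4π²r³/T² = 1.32603×10^11 km³/s².
In km: r₁ = 1.77 × 1.496×10^8 = 2.64792×10^8 km; r₂ = 8.18 × 1.496×10^8 = 1.223728×10^9 km.
Semi-major axis of the transfer orbit: a_t = (2.64792×10^8 + 1.223728×10^9)/2 = 7.4426×10^8 km.
At r₁ the circular-orbit speed is v₁ = √(μ/r₁) = 22.378 km/s.
Transfer-orbit speed at r₁ (v² = μ(2/r − 1/a)): v_p = √[μ(2/r₁ − 1/a_t)] = 28.695 km/s.
First burn Δv₁ = |v_p − v₁| = 6.317 km/s.
Circular speed at r₂: v₂ = √(μ/r₂) = 10.41 km/s.
Transfer-orbit speed at r₂: v_a = √[μ(2/r₂ − 1/a_t)] = 6.209 km/s.
Second burn Δv₂ = |v₂ − v_a| = 4.201 km/s.
Δv = Δv₁ + Δv₂ = 6.317 + 4.201 = 10.52 km/s.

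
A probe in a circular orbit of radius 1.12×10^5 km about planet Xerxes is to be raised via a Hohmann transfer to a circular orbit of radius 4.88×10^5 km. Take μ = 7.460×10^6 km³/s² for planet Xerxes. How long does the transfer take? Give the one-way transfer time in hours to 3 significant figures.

t = 52.5 hours

The Hohmann ellipse has a_t = (r₁ + r₂)/2 = 3.000×10^5 km.
Half the transfer-orbit period gives t = π√(a_t³/μ) = 1.890×10^5 s.
Converting: 1.890×10^5 s ÷ 3600 s/hour = 52.5 hours.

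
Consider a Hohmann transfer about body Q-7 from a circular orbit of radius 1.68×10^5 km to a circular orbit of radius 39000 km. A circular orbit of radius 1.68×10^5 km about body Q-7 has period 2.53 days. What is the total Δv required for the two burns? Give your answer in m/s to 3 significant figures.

From Kepler's third law T² = 4π²r³/μ at r = 1.68×10^5 km, T = 2.53 days = 2.53 × 86400 s = 2.18592×10^5 s: μ = 4π²r³/T² = 3.91759×10^6 km³/s².
Transfer-ellipse semi-major axis a_t = (r₁ + r₂)/2 = (1.680×10^5 + 39000)/2 = 1.035×10^5 km.
Circular speed at r₁: v₁ = √(μ/r₁) = √(3.91759×10^6/1.680×10^5) = 4.8290 km/s.
Transfer-orbit speed at r₁ (vis-viva equation): v_a = √[μ(2/r₁ − 1/a_t)] = 2.9643 km/s.
First burn Δv₁ = |v_a − v₁| = 1.8647 km/s.
Circular speed at r₂: v₂ = √(μ/r₂) = 10.0225 km/s.
Transfer-orbit speed at r₂: v_p = √[μ(2/r₂ − 1/a_t)] = 12.7691 km/s.
Second burn Δv₂ = |v₂ − v_p| = 2.7466 km/s.
Total Δv = Δv₁ + Δv₂ = 4.611 km/s.

Δv = 4610 m/s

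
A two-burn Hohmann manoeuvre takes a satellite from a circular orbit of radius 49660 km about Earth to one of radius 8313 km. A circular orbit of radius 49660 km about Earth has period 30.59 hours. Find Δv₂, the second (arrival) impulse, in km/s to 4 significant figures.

Δv₂ = 2.139 km/s

From Kepler's third law T² = 4π²r³/μ at r = 49660 km, T = 30.59 hours = 30.59 × 3600 s = 1.10124×10^5 s: μ = 4π²r³/T² = 3.98672×10^5 km³/s².
The Hohmann ellipse has a_t = (r₁ + r₂)/2 = 28986.5 km.
Circular speed at r = 8313 km: v_c = √(μ/r) = 6.925 km/s.
Vis-viva on the transfer ellipse at r = 8313 km gives v_t = √[μ(2/r − 1/a_t)] = 9.064 km/s.
Δv₂ = |v_t − v_c| = |9.064 − 6.925| = 2.139 km/s.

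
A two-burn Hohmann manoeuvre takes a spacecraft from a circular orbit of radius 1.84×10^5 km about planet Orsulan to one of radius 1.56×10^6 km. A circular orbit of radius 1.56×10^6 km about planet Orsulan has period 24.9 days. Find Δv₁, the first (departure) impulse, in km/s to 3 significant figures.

Δv₁ = 4.48 km/s

From Kepler's third law T² = 4π²r³/μ at r = 1.56×10^6 km, T = 24.9 days = 24.9 × 86400 s = 2.15136×10^6 s: μ = 4π²r³/T² = 3.23823×10^7 km³/s².
Transfer-ellipse semi-major axis a_t = (r₁ + r₂)/2 = (1.840×10^5 + 1.560×10^6)/2 = 8.720×10^5 km.
On the circular orbit at r = 1.840×10^5 km, v_c = √(μ/r) = 13.266 km/s.
Vis-viva on the transfer ellipse at r = 1.840×10^5 km gives v_t = √[μ(2/r − 1/a_t)] = 17.744 km/s.
Δv₁ = |v_t − v_c| = |17.744 − 13.266| = 4.478 km/s.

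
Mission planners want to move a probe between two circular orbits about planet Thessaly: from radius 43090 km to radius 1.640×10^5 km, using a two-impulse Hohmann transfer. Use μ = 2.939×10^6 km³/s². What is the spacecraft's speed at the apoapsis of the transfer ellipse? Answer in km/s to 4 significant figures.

Transfer-ellipse semi-major axis a_t = (r₁ + r₂)/2 = (43090 + 1.640×10^5)/2 = 1.03545×10^5 km.
The apoapsis of the transfer ellipse is at r = 1.640×10^5 km.
Applying v² = μ(2/r − 1/a_t): v = 2.731 km/s.

v = 2.731 km/s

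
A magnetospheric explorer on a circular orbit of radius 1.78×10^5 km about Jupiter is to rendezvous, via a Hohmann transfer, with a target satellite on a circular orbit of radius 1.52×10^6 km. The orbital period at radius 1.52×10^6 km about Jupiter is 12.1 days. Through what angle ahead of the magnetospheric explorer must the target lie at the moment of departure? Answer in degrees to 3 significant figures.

From Kepler's third law T² = 4π²r³/μ at r = 1.52×10^6 km, T = 12.1 days = 12.1 × 86400 s = 1.04544×10^6 s: μ = 4π²r³/T² = 1.26851×10^8 km³/s².
Semi-major axis of the transfer orbit: a_t = (1.780×10^5 + 1.520×10^6)/2 = 8.490×10^5 km.
Transfer time t = π√(a_t³/μ) = 2.182×10^5 s.
Target angular speed ω₂ = √(μ/r₂³) = 6.010×10^-6 rad/s.
Angle swept by the target during transfer: ω₂·t = 1.3114 rad = 75.14°.
Arrival is 180° from departure on the ellipse, so φ = 180° − 75.14° = 105°.

φ = 105°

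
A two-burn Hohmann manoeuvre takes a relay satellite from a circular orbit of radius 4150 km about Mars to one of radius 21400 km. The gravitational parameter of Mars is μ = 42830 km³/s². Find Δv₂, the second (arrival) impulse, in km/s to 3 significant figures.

Δv₂ = 0.608 km/s

Transfer-ellipse semi-major axis a_t = (r₁ + r₂)/2 = (4150 + 21400)/2 = 12775 km.
On the circular orbit at r = 21400 km, v_c = √(μ/r) = 1.4147 km/s.
Transfer-orbit speed at the same r (vis-viva, a = a_t): v_t = √[μ(2/r − 1/a_t)] = 0.80633 km/s.
Δv₂ = |v_t − v_c| = |0.80633 − 1.4147| = 0.6084 km/s.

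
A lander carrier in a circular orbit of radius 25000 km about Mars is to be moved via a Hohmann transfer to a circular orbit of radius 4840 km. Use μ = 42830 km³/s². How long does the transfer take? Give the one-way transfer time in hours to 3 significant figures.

t = 7.68 hours

Semi-major axis of the transfer orbit: a_t = (25000 + 4840)/2 = 14920 km.
Half the transfer-orbit period gives t = π√(a_t³/μ) = 27660 s.
Converting: 27660 s ÷ 3600 s/hour = 7.68 hours.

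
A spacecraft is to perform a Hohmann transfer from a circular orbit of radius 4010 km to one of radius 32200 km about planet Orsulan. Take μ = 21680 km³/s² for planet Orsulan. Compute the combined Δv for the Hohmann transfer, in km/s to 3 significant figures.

Transfer-ellipse semi-major axis a_t = (r₁ + r₂)/2 = (4010 + 32200)/2 = 18105 km.
At r₁ the circular-orbit speed is v₁ = √(μ/r₁) = 2.3252 km/s.
Transfer-orbit speed at r₁ (v² = μ(2/r − 1/a)): v_p = √[μ(2/r₁ − 1/a_t)] = 3.1009 km/s.
First burn Δv₁ = |v_p − v₁| = 0.7757 km/s.
At r₂, v₂ = √(μ/r₂) = 0.82054 km/s.
Transfer-orbit speed at r₂: v_a = √[μ(2/r₂ − 1/a_t)] = 0.38617 km/s.
Second burn Δv₂ = |v₂ − v_a| = 0.4344 km/s.
Δv = Δv₁ + Δv₂ = 0.7757 + 0.4344 = 1.210 km/s.

Δv = 1.21 km/s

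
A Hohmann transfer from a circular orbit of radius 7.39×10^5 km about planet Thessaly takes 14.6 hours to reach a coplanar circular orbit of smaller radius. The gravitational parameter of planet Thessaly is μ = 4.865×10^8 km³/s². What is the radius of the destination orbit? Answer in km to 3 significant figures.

r₂ = 2.90×10^5 km

Transfer time t = 14.6 hours = 52560 s, and t = π√(a_t³/μ).
So a_t = (μ t²/π²)^(1/3) = (4.865×10^8 × (52560)² / π²)^(1/3) = 5.1448×10^5 km.
Since a_t = (r₁ + r₂)/2, r₂ = 2a_t − r₁ = 2×5.1448×10^5 − 7.390×10^5 = 2.8996×10^5 km.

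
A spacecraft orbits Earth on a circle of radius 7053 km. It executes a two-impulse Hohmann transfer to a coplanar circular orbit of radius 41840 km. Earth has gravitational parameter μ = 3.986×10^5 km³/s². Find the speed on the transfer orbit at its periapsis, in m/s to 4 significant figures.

The Hohmann ellipse has a_t = (r₁ + r₂)/2 = 24446.5 km.
The periapsis of the transfer ellipse is at r = 7053 km.
From the vis-viva equation, v = √[μ(2/r − 1/a_t)] = 9.835 km/s.

v = 9835 m/s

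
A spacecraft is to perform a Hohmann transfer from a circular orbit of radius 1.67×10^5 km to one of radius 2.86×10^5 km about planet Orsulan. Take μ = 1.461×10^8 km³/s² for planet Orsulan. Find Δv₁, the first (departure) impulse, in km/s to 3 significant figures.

Δv₁ = 3.66 km/s

The Hohmann ellipse has a_t = (r₁ + r₂)/2 = 2.265×10^5 km.
Circular speed at r = 1.670×10^5 km: v_c = √(μ/r) = 29.578 km/s.
Transfer-orbit speed at the same r (vis-viva, a = a_t): v_t = √[μ(2/r − 1/a_t)] = 33.237 km/s.
Δv₁ = |v_t − v_c| = |33.237 − 29.578| = 3.659 km/s.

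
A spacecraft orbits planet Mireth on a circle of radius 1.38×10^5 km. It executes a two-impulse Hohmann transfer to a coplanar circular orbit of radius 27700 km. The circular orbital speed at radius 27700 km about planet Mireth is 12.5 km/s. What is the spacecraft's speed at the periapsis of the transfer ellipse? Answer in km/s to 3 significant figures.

v = 16.1 km/s

From the circular-orbit relation v² = μ/r at r = 27700 km: μ = v²r = (12.5)² × 27700 = 4.32812×10^6 km³/s².
The Hohmann ellipse has a_t = (r₁ + r₂)/2 = 82850 km.
The periapsis of the transfer ellipse is at r = 27700 km.
Vis-viva: v = √[μ(2/r − 1/a_t)] = √[4.32812×10^6 × (2/27700 − 1/82850)] = 16.13 km/s.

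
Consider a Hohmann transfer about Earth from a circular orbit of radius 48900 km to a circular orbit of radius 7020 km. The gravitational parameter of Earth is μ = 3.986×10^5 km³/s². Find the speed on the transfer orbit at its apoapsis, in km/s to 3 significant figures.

v = 1.43 km/s

Semi-major axis of the transfer orbit: a_t = (48900 + 7020)/2 = 27960 km.
At apoapsis, r = 48900 km.
Applying v² = μ(2/r − 1/a_t): v = 1.431 km/s.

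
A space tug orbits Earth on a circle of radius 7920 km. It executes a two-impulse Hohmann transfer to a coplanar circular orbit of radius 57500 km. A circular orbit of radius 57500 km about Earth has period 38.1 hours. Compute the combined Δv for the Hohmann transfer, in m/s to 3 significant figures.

Δv = 3650 m/s

From Kepler's third law T² = 4π²r³/μ at r = 57500 km, T = 38.1 hours = 38.1 × 3600 s = 1.3716×10^5 s: μ = 4π²r³/T² = 3.98941×10^5 km³/s².
The Hohmann ellipse has a_t = (r₁ + r₂)/2 = 32710 km.
At r₁ the circular-orbit speed is v₁ = √(μ/r₁) = 7.097 km/s.
Transfer-orbit speed at r₁ (vis-viva equation): v_p = √[μ(2/r₁ − 1/a_t)] = 9.410 km/s.
First burn Δv₁ = |v_p − v₁| = 2.313 km/s.
Circular speed at r₂: v₂ = √(μ/r₂) = 2.634 km/s.
Transfer-orbit speed at r₂: v_a = √[μ(2/r₂ − 1/a_t)] = 1.296 km/s.
Second burn Δv₂ = |v₂ − v_a| = 1.338 km/s.
Δv = Δv₁ + Δv₂ = 2.313 + 1.338 = 3.651 km/s.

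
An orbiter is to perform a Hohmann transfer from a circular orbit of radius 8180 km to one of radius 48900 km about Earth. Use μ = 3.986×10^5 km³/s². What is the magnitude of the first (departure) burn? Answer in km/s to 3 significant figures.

The Hohmann ellipse has a_t = (r₁ + r₂)/2 = 28540 km.
Circular speed at r = 8180 km: v_c = √(μ/r) = 6.9806 km/s.
Vis-viva on the transfer ellipse at r = 8180 km gives v_t = √[μ(2/r − 1/a_t)] = 9.1373 km/s.
Δv₁ = |v_t − v_c| = |9.1373 − 6.9806| = 2.157 km/s.

Δv₁ = 2.16 km/s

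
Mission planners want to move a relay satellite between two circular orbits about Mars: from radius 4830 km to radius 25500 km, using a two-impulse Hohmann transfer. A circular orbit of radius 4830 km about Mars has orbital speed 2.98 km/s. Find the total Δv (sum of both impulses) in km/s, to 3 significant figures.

Δv = 1.45 km/s

From the circular-orbit relation v² = μ/r at r = 4830 km: μ = v²r = (2.98)² × 4830 = 42892.3 km³/s².
Transfer-ellipse semi-major axis a_t = (r₁ + r₂)/2 = (4830 + 25500)/2 = 15165 km.
At r₁ the circular-orbit speed is v₁ = √(μ/r₁) = 2.9800 km/s.
Transfer-orbit speed at r₁ (vis-viva): v_p = √[μ(2/r₁ − 1/a_t)] = 3.8642 km/s.
First burn Δv₁ = |v_p − v₁| = 0.8842 km/s.
Circular speed at r₂: v₂ = √(μ/r₂) = 1.2969 km/s.
Transfer-orbit speed at r₂: v_a = √[μ(2/r₂ − 1/a_t)] = 0.73193 km/s.
Second burn Δv₂ = |v₂ − v_a| = 0.5650 km/s.
Total Δv = Δv₁ + Δv₂ = 1.449 km/s.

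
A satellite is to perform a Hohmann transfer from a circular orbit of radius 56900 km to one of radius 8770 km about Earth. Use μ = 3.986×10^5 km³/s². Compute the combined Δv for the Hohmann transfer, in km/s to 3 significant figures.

The Hohmann ellipse has a_t = (r₁ + r₂)/2 = 32835 km.
Circular speed at r₁: v₁ = √(μ/r₁) = √(3.986×10^5/56900) = 2.647 km/s.
On the transfer ellipse at r₁, vis-viva gives v_a = √[μ(2/r₁ − 1/a_t)] = 1.368 km/s.
First burn Δv₁ = |v_a − v₁| = 1.279 km/s.
At r₂, v₂ = √(μ/r₂) = 6.742 km/s.
Transfer-orbit speed at r₂: v_p = √[μ(2/r₂ − 1/a_t)] = 8.875 km/s.
Second burn Δv₂ = |v₂ − v_p| = 2.133 km/s.
Δv = Δv₁ + Δv₂ = 1.279 + 2.133 = 3.412 km/s.

Δv = 3.41 km/s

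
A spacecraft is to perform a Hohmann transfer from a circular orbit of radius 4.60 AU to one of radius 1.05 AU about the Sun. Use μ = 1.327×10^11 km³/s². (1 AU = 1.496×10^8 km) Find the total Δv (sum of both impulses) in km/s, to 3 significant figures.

In km: r₁ = 4.60 × 1.496×10^8 = 6.8816×10^8 km; r₂ = 1.05 × 1.496×10^8 = 1.5708×10^8 km.
The Hohmann ellipse has a_t = (r₁ + r₂)/2 = 4.2262×10^8 km.
Circular speed at r₁: v₁ = √(μ/r₁) = √(1.327×10^11/6.8816×10^8) = 13.886 km/s.
On the transfer ellipse at r₁, vis-viva equation gives v_a = √[μ(2/r₁ − 1/a_t)] = 8.4660 km/s.
First burn Δv₁ = |v_a − v₁| = 5.420 km/s.
At r₂, v₂ = √(μ/r₂) = 29.065 km/s.
Transfer-orbit speed at r₂: v_p = √[μ(2/r₂ − 1/a_t)] = 37.089 km/s.
Second burn Δv₂ = |v₂ − v_p| = 8.024 km/s.
Δv = Δv₁ + Δv₂ = 5.420 + 8.024 = 13.44 km/s.

Δv = 13.4 km/s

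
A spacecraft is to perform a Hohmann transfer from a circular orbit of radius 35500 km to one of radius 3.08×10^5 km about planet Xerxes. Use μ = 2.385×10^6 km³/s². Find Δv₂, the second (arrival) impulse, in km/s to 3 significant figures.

Δv₂ = 1.52 km/s

Semi-major axis of the transfer orbit: a_t = (35500 + 3.080×10^5)/2 = 1.7175×10^5 km.
Circular speed at r = 3.080×10^5 km: v_c = √(μ/r) = 2.783 km/s.
Transfer-orbit speed at the same r (vis-viva, a = a_t): v_t = √[μ(2/r − 1/a_t)] = 1.265 km/s.
Δv₂ = |v_t − v_c| = |1.265 − 2.783| = 1.518 km/s.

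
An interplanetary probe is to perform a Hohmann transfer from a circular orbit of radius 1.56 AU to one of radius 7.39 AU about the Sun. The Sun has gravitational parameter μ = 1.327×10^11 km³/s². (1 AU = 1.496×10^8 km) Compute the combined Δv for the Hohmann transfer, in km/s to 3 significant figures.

In km: r₁ = 1.56 × 1.496×10^8 = 2.33376×10^8 km; r₂ = 7.39 × 1.496×10^8 = 1.105544×10^9 km.
Semi-major axis of the transfer orbit: a_t = (2.33376×10^8 + 1.105544×10^9)/2 = 6.6946×10^8 km.
Circular speed at r₁: v₁ = √(μ/r₁) = √(1.327×10^11/2.33376×10^8) = 23.84555 km/s.
Transfer-orbit speed at r₁ (v² = μ(2/r − 1/a)): v_p = √[μ(2/r₁ − 1/a_t)] = 30.64313 km/s.
First burn Δv₁ = |v_p − v₁| = 6.7976 km/s.
At r₂, v₂ = √(μ/r₂) = 10.95588 km/s.
Transfer-orbit speed at r₂: v_a = √[μ(2/r₂ − 1/a_t)] = 6.468644 km/s.
Second burn Δv₂ = |v₂ − v_a| = 4.4872 km/s.
Δv = Δv₁ + Δv₂ = 6.7976 + 4.4872 = 11.28 km/s.

Δv = 11.3 km/s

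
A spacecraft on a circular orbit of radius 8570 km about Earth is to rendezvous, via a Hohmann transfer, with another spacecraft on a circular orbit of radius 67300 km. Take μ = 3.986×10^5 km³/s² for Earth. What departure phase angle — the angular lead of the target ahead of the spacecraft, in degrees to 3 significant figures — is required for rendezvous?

The Hohmann ellipse has a_t = (r₁ + r₂)/2 = 37935 km.
The half-period of the transfer ellipse is t = π√(a_t³/μ) = 36766 s.
The target's mean motion on its circular orbit is ω₂ = √(μ/r₂³) = 3.6161×10^-5 rad/s.
Angle swept by the target during transfer: ω₂·t = 1.3295 rad = 76.17°.
Arrival is 180° from departure on the ellipse, so φ = 180° − 76.17° = 104°.

φ = 104°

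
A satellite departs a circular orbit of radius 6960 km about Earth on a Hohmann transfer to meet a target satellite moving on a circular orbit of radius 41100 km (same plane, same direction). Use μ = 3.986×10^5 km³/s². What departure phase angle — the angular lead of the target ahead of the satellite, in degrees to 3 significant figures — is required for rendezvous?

φ = 99.5°

Semi-major axis of the transfer orbit: a_t = (6960 + 41100)/2 = 24030 km.
Transfer time t = π√(a_t³/μ) = 18536 s.
The target's mean motion on its circular orbit is ω₂ = √(μ/r₂³) = 7.5772×10^-5 rad/s.
Angle swept by the target during transfer: ω₂·t = 1.4045 rad = 80.47°.
Arrival is 180° from departure on the ellipse, so φ = 180° − 80.47° = 99.5°.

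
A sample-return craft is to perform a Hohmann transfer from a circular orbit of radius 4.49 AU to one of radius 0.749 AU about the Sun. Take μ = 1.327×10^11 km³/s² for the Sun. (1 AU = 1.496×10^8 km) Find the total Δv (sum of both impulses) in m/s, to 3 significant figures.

Δv = 17200 m/s

In km: r₁ = 4.49 × 1.496×10^8 = 6.71704×10^8 km; r₂ = 0.749 × 1.496×10^8 = 1.120504×10^8 km.
Transfer-ellipse semi-major axis a_t = (r₁ + r₂)/2 = (6.71704×10^8 + 1.120504×10^8)/2 = 3.918772×10^8 km.
Circular speed at r₁: v₁ = √(μ/r₁) = √(1.327×10^11/6.71704×10^8) = 14.056 km/s.
Transfer-orbit speed at r₁ (vis-viva): v_a = √[μ(2/r₁ − 1/a_t)] = 7.5159 km/s.
First burn Δv₁ = |v_a − v₁| = 6.540 km/s.
Circular speed at r₂: v₂ = √(μ/r₂) = 34.41 km/s.
Transfer-orbit speed at r₂: v_p = √[μ(2/r₂ − 1/a_t)] = 45.05 km/s.
Second burn Δv₂ = |v₂ − v_p| = 10.64 km/s.
Total Δv = Δv₁ + Δv₂ = 17.18 km/s.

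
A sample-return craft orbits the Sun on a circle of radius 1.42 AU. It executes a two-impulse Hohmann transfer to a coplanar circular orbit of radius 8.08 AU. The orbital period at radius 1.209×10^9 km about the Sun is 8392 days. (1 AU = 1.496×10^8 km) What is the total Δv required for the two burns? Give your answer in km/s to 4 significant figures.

Δv = 12.35 km/s

From Kepler's third law T² = 4π²r³/μ at r = 1.209×10^9 km, T = 8392 days = 8392 × 86400 s = 7.250688×10^8 s: μ = 4π²r³/T² = 1.32703×10^11 km³/s².
In km: r₁ = 1.42 × 1.496×10^8 = 2.12432×10^8 km; r₂ = 8.08 × 1.496×10^8 = 1.208768×10^9 km.
The Hohmann ellipse has a_t = (r₁ + r₂)/2 = 7.106×10^8 km.
At r₁ the circular-orbit speed is v₁ = √(μ/r₁) = 24.994 km/s.
On the transfer ellipse at r₁, v² = μ(2/r − 1/a) gives v_p = √[μ(2/r₁ − 1/a_t)] = 32.598 km/s.
First burn Δv₁ = |v_p − v₁| = 7.604 km/s.
Circular speed at r₂: v₂ = √(μ/r₂) = 10.478 km/s.
Transfer-orbit speed at r₂: v_a = √[μ(2/r₂ − 1/a_t)] = 5.7288 km/s.
Second burn Δv₂ = |v₂ − v_a| = 4.749 km/s.
Total Δv = Δv₁ + Δv₂ = 12.35 km/s.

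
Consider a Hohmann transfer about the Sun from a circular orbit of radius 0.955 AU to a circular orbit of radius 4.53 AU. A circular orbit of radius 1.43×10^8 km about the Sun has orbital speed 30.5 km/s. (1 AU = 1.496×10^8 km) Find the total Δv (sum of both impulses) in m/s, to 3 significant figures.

From the circular-orbit relation v² = μ/r at r = 1.43×10^8 km: μ = v²r = (30.5)² × 1.43×10^8 = 1.33026×10^11 km³/s².
In km: r₁ = 0.955 × 1.496×10^8 = 1.42868×10^8 km; r₂ = 4.53 × 1.496×10^8 = 6.77688×10^8 km.
Semi-major axis of the transfer orbit: a_t = (1.42868×10^8 + 6.77688×10^8)/2 = 4.10278×10^8 km.
At r₁ the circular-orbit speed is v₁ = √(μ/r₁) = 30.514 km/s.
Transfer-orbit speed at r₁ (vis-viva equation): v_p = √[μ(2/r₁ − 1/a_t)] = 39.217 km/s.
First burn Δv₁ = |v_p − v₁| = 8.703 km/s.
Circular speed at r₂: v₂ = √(μ/r₂) = 14.0105 km/s.
Transfer-orbit speed at r₂: v_a = √[μ(2/r₂ − 1/a_t)] = 8.26764 km/s.
Second burn Δv₂ = |v₂ − v_a| = 5.743 km/s.
Total Δv = Δv₁ + Δv₂ = 14.45 km/s.

Δv = 14400 m/s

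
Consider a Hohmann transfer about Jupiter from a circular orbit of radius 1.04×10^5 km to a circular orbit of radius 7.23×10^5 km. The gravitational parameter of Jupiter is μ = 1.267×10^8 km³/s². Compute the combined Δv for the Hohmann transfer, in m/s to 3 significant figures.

Transfer-ellipse semi-major axis a_t = (r₁ + r₂)/2 = (1.040×10^5 + 7.230×10^5)/2 = 4.135×10^5 km.
At r₁ the circular-orbit speed is v₁ = √(μ/r₁) = 34.90 km/s.
Transfer-orbit speed at r₁ (v² = μ(2/r − 1/a)): v_p = √[μ(2/r₁ − 1/a_t)] = 46.15 km/s.
First burn Δv₁ = |v_p − v₁| = 11.25 km/s.
At r₂, v₂ = √(μ/r₂) = 13.238 km/s.
Transfer-orbit speed at r₂: v_a = √[μ(2/r₂ − 1/a_t)] = 6.6389 km/s.
Second burn Δv₂ = |v₂ − v_a| = 6.599 km/s.
Δv = Δv₁ + Δv₂ = 11.25 + 6.599 = 17.85 km/s.

Δv = 17800 m/s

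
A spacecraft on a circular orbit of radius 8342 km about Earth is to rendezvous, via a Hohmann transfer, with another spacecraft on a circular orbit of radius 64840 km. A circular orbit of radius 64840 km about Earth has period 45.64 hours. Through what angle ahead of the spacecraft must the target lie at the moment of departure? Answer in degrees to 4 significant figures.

From Kepler's third law T² = 4π²r³/μ at r = 64840 km, T = 45.64 hours = 45.64 × 3600 s = 1.64304×10^5 s: μ = 4π²r³/T² = 3.98651×10^5 km³/s².
Transfer-ellipse semi-major axis a_t = (r₁ + r₂)/2 = (8342 + 64840)/2 = 36591 km.
Transfer time t = π√(a_t³/μ) = 34827 s.
Target angular speed ω₂ = √(μ/r₂³) = 3.8241×10^-5 rad/s.
Angle swept by the target during transfer: ω₂·t = 1.3318 rad = 76.31°.
Arrival is 180° from departure on the ellipse, so φ = 180° − 76.31° = 103.7°.

φ = 103.7°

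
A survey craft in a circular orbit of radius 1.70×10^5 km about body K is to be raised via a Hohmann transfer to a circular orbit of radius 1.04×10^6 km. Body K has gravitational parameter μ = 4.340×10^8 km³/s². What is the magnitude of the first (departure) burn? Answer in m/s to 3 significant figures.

Δv₁ = 15700 m/s

The Hohmann ellipse has a_t = (r₁ + r₂)/2 = 6.050×10^5 km.
On the circular orbit at r = 1.700×10^5 km, v_c = √(μ/r) = 50.53 km/s.
Transfer-orbit speed at the same r (vis-viva, a = a_t): v_t = √[μ(2/r − 1/a_t)] = 66.25 km/s.
Δv₁ = |v_t − v_c| = |66.25 − 50.53| = 15.72 km/s.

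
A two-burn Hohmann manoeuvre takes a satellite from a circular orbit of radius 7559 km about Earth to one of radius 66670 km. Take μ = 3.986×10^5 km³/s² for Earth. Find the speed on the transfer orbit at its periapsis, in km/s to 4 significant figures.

v = 9.733 km/s

Semi-major axis of the transfer orbit: a_t = (7559 + 66670)/2 = 37114.5 km.
The periapsis of the transfer ellipse is at r = 7559 km.
Vis-viva: v = √[μ(2/r − 1/a_t)] = √[3.986×10^5 × (2/7559 − 1/37114.5)] = 9.733 km/s.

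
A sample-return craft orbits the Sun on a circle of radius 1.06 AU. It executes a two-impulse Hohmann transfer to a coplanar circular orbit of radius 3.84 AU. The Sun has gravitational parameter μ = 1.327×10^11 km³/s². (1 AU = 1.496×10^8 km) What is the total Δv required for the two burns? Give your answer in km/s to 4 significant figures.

In km: r₁ = 1.06 × 1.496×10^8 = 1.58576×10^8 km; r₂ = 3.84 × 1.496×10^8 = 5.74464×10^8 km.
The Hohmann ellipse has a_t = (r₁ + r₂)/2 = 3.6652×10^8 km.
At r₁ the circular-orbit speed is v₁ = √(μ/r₁) = 28.928 km/s.
Transfer-orbit speed at r₁ (vis-viva): v_p = √[μ(2/r₁ − 1/a_t)] = 36.216 km/s.
First burn Δv₁ = |v_p − v₁| = 7.288 km/s.
Circular speed at r₂: v₂ = √(μ/r₂) = 15.199 km/s.
Transfer-orbit speed at r₂: v_a = √[μ(2/r₂ − 1/a_t)] = 9.9971 km/s.
Second burn Δv₂ = |v₂ − v_a| = 5.202 km/s.
Δv = Δv₁ + Δv₂ = 7.288 + 5.202 = 12.49 km/s.

Δv = 12.49 km/s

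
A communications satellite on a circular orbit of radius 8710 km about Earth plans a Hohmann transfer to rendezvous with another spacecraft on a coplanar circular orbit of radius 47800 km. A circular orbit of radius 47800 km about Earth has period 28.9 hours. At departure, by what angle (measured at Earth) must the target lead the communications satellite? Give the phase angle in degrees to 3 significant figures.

From Kepler's third law T² = 4π²r³/μ at r = 47800 km, T = 28.9 hours = 28.9 × 3600 s = 1.0404×10^5 s: μ = 4π²r³/T² = 3.98330×10^5 km³/s².
Transfer-ellipse semi-major axis a_t = (r₁ + r₂)/2 = (8710 + 47800)/2 = 28255 km.
The half-period of the transfer ellipse is t = π√(a_t³/μ) = 23641 s.
Target angular speed ω₂ = √(μ/r₂³) = 6.0392×10^-5 rad/s.
Angle swept by the target during transfer: ω₂·t = 1.4277 rad = 81.80°.
Arrival is 180° from departure on the ellipse, so φ = 180° − 81.80° = 98.2°.

φ = 98.2°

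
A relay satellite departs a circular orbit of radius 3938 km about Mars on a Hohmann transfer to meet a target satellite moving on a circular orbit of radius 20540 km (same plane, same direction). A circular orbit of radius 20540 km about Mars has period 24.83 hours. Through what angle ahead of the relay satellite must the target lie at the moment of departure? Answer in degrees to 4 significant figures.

φ = 97.21°

From Kepler's third law T² = 4π²r³/μ at r = 20540 km, T = 24.83 hours = 24.83 × 3600 s = 89388 s: μ = 4π²r³/T² = 42815.7 km³/s².
Semi-major axis of the transfer orbit: a_t = (3938 + 20540)/2 = 12239 km.
Transfer time t = π√(a_t³/μ) = 20560 s.
Target angular speed ω₂ = √(μ/r₂³) = 7.029×10^-5 rad/s.
Angle swept by the target during transfer: ω₂·t = 1.445 rad = 82.79°.
The relay satellite traverses 180° on the transfer ellipse, so the target must lead by 180° − 82.79° = 97.21°.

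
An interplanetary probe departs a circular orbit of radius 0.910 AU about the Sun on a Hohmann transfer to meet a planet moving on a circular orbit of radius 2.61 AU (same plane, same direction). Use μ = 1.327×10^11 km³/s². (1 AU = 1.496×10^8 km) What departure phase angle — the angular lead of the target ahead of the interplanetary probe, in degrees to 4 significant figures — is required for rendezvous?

In km: r₁ = 0.910 × 1.496×10^8 = 1.36136×10^8 km; r₂ = 2.61 × 1.496×10^8 = 3.90456×10^8 km.
The Hohmann ellipse has a_t = (r₁ + r₂)/2 = 2.63296×10^8 km.
The half-period of the transfer ellipse is t = π√(a_t³/μ) = 3.6845×10^7 s.
Target angular speed ω₂ = √(μ/r₂³) = 4.7215×10^-8 rad/s.
Angle swept by the target during transfer: ω₂·t = 1.7396 rad = 99.67°.
Arrival is 180° from departure on the ellipse, so φ = 180° − 99.67° = 80.33°.

φ = 80.33°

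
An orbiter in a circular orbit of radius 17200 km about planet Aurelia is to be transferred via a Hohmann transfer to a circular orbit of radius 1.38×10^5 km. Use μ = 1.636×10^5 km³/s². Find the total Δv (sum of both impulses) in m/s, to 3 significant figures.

Transfer-ellipse semi-major axis a_t = (r₁ + r₂)/2 = (17200 + 1.380×10^5)/2 = 77600 km.
Circular speed at r₁: v₁ = √(μ/r₁) = √(1.636×10^5/17200) = 3.084 km/s.
Transfer-orbit speed at r₁ (v² = μ(2/r − 1/a)): v_p = √[μ(2/r₁ − 1/a_t)] = 4.113 km/s.
First burn Δv₁ = |v_p − v₁| = 1.029 km/s.
At r₂, v₂ = √(μ/r₂) = 1.0888 km/s.
Transfer-orbit speed at r₂: v_a = √[μ(2/r₂ − 1/a_t)] = 0.51261 km/s.
Second burn Δv₂ = |v₂ − v_a| = 0.5762 km/s.
Total Δv = Δv₁ + Δv₂ = 1.605 km/s.

Δv = 1600 m/s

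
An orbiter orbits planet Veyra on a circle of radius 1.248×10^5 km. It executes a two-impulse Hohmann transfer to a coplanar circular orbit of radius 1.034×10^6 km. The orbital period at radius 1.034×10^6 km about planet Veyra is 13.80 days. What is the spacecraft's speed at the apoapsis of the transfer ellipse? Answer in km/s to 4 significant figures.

From Kepler's third law T² = 4π²r³/μ at r = 1.034×10^6 km, T = 13.80 days = 13.80 × 86400 s = 1.19232×10^6 s: μ = 4π²r³/T² = 3.06998×10^7 km³/s².
Semi-major axis of the transfer orbit: a_t = (1.248×10^5 + 1.034×10^6)/2 = 5.794×10^5 km.
The apoapsis of the transfer ellipse is at r = 1.034×10^6 km.
From the vis-viva equation, v = √[μ(2/r − 1/a_t)] = 2.529 km/s.

v = 2.529 km/s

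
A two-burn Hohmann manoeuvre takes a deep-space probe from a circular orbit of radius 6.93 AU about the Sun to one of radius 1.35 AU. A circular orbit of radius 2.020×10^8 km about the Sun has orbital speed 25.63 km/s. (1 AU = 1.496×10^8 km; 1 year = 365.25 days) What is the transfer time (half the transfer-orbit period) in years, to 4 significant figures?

From the circular-orbit relation v² = μ/r at r = 2.020×10^8 km: μ = v²r = (25.63)² × 2.020×10^8 = 1.32693×10^11 km³/s².
In km: r₁ = 6.93 × 1.496×10^8 = 1.036728×10^9 km; r₂ = 1.35 × 1.496×10^8 = 2.0196×10^8 km.
Semi-major axis of the transfer orbit: a_t = (1.036728×10^9 + 2.0196×10^8)/2 = 6.19344×10^8 km.
Transfer time t = π√(a_t³/μ) = π√((6.19344×10^8)³ / 1.32693×10^11) = 1.3293×10^8 s.
Converting: 1.3293×10^8 s ÷ 3.15576×10^7 s/year (365.25 × 86400) = 4.212 years.

t = 4.212 years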